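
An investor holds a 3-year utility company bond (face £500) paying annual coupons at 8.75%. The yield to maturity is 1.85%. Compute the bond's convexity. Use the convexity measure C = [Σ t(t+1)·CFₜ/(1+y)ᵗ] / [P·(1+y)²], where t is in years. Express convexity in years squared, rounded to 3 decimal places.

With y = 0.0185:
  t   CF        PV=CF/(1+0.0185)^t    t·PV        t(t+1)·PV
  1        43.75        42.9553        42.9553          85.9107
  2        43.75        42.1751        84.3502         253.0505
  3       543.75       514.6550     1,543.9649       6,175.8596
  Σ                    599.7854     1,671.2704       6,514.8208
P = 599.7854.
Convexity = Σ t(t+1)·PV / [P·(1+y)²] = 6,514.8208 / (599.7854 × 1.037342) = 10.47091.

10.471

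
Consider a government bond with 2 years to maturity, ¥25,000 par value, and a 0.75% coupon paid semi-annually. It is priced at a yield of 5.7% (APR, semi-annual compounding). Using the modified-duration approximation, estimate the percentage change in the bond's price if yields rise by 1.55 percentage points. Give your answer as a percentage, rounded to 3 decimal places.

Periodic yield y = 0.0285. Modified duration first:
  t   CF        PV=CF/(1+0.0285)^t    t·PV
  1        93.75        91.1522        91.1522
  2        93.75        88.6263       177.2526
  3        93.75        86.1705       258.5114
  4    25,093.75    22,425.8226    89,703.2905
  Σ                 22,691.7716    90,230.2067
P = 22,691.7716; D_Mac = 3.97634 half-year periods = 1.98817 yrs; D_mod = 1.98817/(1+0.0285) = 1.93308 yrs.
ΔP/P ≈ -D_mod · Δy = -1.93308 × (+0.0155) = -0.029963 = -2.9963%.

-2.996%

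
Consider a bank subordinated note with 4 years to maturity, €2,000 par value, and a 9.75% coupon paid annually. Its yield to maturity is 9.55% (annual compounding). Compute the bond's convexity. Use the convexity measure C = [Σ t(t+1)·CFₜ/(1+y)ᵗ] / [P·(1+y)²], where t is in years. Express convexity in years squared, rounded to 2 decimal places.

With y = 0.0955:
  t   CF        PV=CF/(1+0.0955)^t    t·PV        t(t+1)·PV
  1       195.00       178.0009       178.0009         356.0018
  2       195.00       162.4837       324.9674         974.9023
  3       195.00       148.3192       444.9577       1,779.8308
  4     2,195.00     1,524.0001     6,096.0004      30,480.0021
  Σ                  2,012.8040     7,043.9265      33,590.7370
P = 2,012.8040.
Convexity = Σ t(t+1)·PV / [P·(1+y)²] = 33,590.7370 / (2,012.8040 × 1.200120) = 13.90571.

13.91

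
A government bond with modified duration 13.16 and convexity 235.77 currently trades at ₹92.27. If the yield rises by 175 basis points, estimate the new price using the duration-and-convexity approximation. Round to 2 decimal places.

₹74.35

Duration effect: -D_mod·Δy = -13.16 × (+0.0175) = -0.230300
Convexity effect: ½·C·(Δy)² = 0.5 × 235.77 × (0.0175)² = +0.03610228125
ΔP/P ≈ -0.230300 + 0.03610228125 = -0.19419771875
New price ≈ 92.27 × (1 - 0.19419771875) = 74.3513764909375.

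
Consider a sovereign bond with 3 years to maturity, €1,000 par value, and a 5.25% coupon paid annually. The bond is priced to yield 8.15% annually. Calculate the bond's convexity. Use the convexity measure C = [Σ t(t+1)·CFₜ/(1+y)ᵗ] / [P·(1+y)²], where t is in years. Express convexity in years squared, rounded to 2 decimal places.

With y = 0.0815:
  t   CF        PV=CF/(1+0.0815)^t    t·PV        t(t+1)·PV
  1        52.50        48.5437        48.5437          97.0874
  2        52.50        44.8855        89.7710         269.3131
  3     1,052.50       832.0368     2,496.1104       9,984.4416
  Σ                    925.4660     2,634.4251      10,350.8421
P = 925.4660.
Convexity = Σ t(t+1)·PV / [P·(1+y)²] = 10,350.8421 / (925.4660 × 1.169642) = 9.56230.

9.56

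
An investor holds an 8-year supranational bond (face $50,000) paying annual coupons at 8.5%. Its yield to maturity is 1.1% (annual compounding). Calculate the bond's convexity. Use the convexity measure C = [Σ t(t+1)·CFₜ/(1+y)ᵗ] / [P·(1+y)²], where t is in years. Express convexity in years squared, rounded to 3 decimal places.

53.194

With y = 0.011:
  t   CF        PV=CF/(1+0.011)^t    t·PV        t(t+1)·PV
  1     4,250.00     4,203.7587     4,203.7587       8,407.5173
  2     4,250.00     4,158.0204     8,316.0409      24,948.1226
  3     4,250.00     4,112.7799    12,338.3396      49,353.3582
  4     4,250.00     4,068.0315    16,272.1260      81,360.6301
  5     4,250.00     4,023.7700    20,118.8502     120,713.1010
  6     4,250.00     3,979.9901    23,879.9409     167,159.5860
  7     4,250.00     3,936.6866    27,556.8061     220,454.4491
  8    54,250.00    49,703.9035   397,631.2283   3,578,681.0550
  Σ                 78,186.9408   510,317.0906   4,251,077.8194
P = 78,186.9408.
Convexity = Σ t(t+1)·PV / [P·(1+y)²] = 4,251,077.8194 / (78,186.9408 × 1.022121) = 53.19398.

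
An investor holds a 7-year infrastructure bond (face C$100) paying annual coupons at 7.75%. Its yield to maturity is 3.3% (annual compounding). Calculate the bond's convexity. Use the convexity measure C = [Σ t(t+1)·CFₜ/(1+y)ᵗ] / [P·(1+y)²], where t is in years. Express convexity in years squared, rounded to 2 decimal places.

With y = 0.033:
  t   CF        PV=CF/(1+0.033)^t    t·PV        t(t+1)·PV
  1         7.75         7.5024         7.5024          15.0048
  2         7.75         7.2627        14.5255          43.5765
  3         7.75         7.0307        21.0922          84.3688
  4         7.75         6.8061        27.2245         136.1227
  5         7.75         6.5887        32.9435         197.6612
  6         7.75         6.3782        38.2693         267.8854
  7       107.75        85.8450       600.9150       4,807.3203
  Σ                    127.4140       742.4726       5,551.9396
P = 127.4140.
Convexity = Σ t(t+1)·PV / [P·(1+y)²] = 5,551.9396 / (127.4140 × 1.067089) = 40.83448.

40.83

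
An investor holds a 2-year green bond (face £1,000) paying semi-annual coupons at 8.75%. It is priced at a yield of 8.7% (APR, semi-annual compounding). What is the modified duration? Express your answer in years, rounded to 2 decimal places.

Periodic yield y = 0.0435. First find Macaulay duration:
  t   CF        PV=CF/(1+0.0435)^t    t·PV
  1        43.75        41.9262        41.9262
  2        43.75        40.1784        80.3569
  3        43.75        38.5035       115.5106
  4     1,043.75       880.2918     3,521.1674
  Σ                  1,000.9000     3,758.9611
P = 1,000.9000; Macaulay duration = 3,758.9611 / 1,000.9000 = 3.75558 half-year periods = 1.87779 years.
Modified duration = D_Mac / (1 + y) = 1.87779 / 1.0435 = 1.79951 years.

1.80 years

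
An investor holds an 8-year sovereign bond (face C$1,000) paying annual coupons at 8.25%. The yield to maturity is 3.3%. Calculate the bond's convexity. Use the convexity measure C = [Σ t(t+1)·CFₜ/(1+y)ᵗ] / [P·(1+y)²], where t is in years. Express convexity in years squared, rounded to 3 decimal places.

With y = 0.033:
  t   CF        PV=CF/(1+0.033)^t    t·PV        t(t+1)·PV
  1        82.50        79.8645        79.8645         159.7289
  2        82.50        77.3131       154.6263         463.8788
  3        82.50        74.8433       224.5299         898.1197
  4        82.50        72.4524       289.8095       1,449.0476
  5        82.50        70.1378       350.6892       2,104.1350
  6        82.50        67.8972       407.3833       2,851.6834
  7        82.50        65.7282       460.0974       3,680.7789
  8     1,082.50       834.8825     6,679.0596      60,111.5365
  Σ                  1,343.1190     8,646.0597      71,718.9089
P = 1,343.1190.
Convexity = Σ t(t+1)·PV / [P·(1+y)²] = 71,718.9089 / (1,343.1190 × 1.067089) = 50.04014.

50.040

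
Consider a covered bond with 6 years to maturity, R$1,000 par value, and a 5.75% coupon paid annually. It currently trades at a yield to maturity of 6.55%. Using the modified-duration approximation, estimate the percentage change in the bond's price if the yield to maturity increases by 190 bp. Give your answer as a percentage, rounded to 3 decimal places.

-9.315%

Periodic yield y = 0.0655. Modified duration first:
  t   CF        PV=CF/(1+0.0655)^t    t·PV
  1        57.50        53.9653        53.9653
  2        57.50        50.6478       101.2957
  3        57.50        47.5343       142.6030
  4        57.50        44.6122       178.4490
  5        57.50        41.8698       209.3488
  6     1,057.50       722.7027     4,336.2159
  Σ                    961.3321     5,021.8777
P = 961.3321; D_Mac = 5.22387 yrs; D_mod = 5.22387/(1+0.0655) = 4.90274 yrs.
ΔP/P ≈ -D_mod · Δy = -4.90274 × (+0.019) = -0.093152 = -9.3152%.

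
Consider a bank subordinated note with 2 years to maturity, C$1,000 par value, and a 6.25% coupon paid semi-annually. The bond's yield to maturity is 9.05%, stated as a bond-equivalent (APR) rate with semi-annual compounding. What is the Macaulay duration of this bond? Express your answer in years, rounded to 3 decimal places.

1.908 years

Periodic yield y = 0.04525. Discount each cash flow and weight by its period:
  t   CF        PV=CF/(1+0.04525)^t    t·PV
  1        31.25        29.8972        29.8972
  2        31.25        28.6029        57.2057
  3        31.25        27.3646        82.0939
  4     1,031.25       863.9394     3,455.7574
  Σ                    949.8040     3,624.9542
Price P = Σ PV = 949.8040.
Macaulay duration = Σ(t·PV) / P = 3,624.9542 / 949.8040 = 3.81653 half-year periods.
In years: 3.81653 / 2 = 1.90826 years.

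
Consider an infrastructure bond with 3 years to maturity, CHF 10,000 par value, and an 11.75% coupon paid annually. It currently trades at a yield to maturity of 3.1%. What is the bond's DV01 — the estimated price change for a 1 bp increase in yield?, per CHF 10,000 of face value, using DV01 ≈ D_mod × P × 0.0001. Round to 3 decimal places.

Periodic yield y = 0.031.
  t   CF        PV=CF/(1+0.031)^t    t·PV
  1     1,175.00     1,139.6702     1,139.6702
  2     1,175.00     1,105.4027     2,210.8055
  3    11,175.00    10,196.9793    30,590.9378
  Σ                 12,442.0522    33,941.4135
P = 12,442.0522; D_Mac = 2.72796 yrs; D_mod = 2.64594 yrs.
DV01 ≈ 2.64594 × 12,442.0522 × 0.0001 = 3.292087.

CHF 3.292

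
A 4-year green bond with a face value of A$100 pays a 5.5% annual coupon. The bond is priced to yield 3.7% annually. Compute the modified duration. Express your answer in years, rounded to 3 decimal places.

Periodic yield y = 0.037. First find Macaulay duration:
  t   CF        PV=CF/(1+0.037)^t    t·PV
  1         5.50         5.3038         5.3038
  2         5.50         5.1145        10.2290
  3         5.50         4.9320        14.7961
  4       105.50        91.2299       364.9198
  Σ                    106.5803       395.2487
P = 106.5803; Macaulay duration = 395.2487 / 106.5803 = 3.70846 years.
Modified duration = D_Mac / (1 + y) = 3.70846 / 1.037 = 3.57614 years.

3.576 years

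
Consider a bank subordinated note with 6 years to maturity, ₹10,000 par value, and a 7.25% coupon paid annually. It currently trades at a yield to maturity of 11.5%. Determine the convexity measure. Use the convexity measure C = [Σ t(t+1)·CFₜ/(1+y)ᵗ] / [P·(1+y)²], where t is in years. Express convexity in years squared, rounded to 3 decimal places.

With y = 0.115:
  t   CF        PV=CF/(1+0.115)^t    t·PV        t(t+1)·PV
  1       725.00       650.2242       650.2242       1,300.4484
  2       725.00       583.1607     1,166.3215       3,498.9644
  3       725.00       523.0141     1,569.0423       6,276.1693
  4       725.00       469.0709     1,876.2838       9,381.4190
  5       725.00       420.6914     2,103.4572      12,620.7430
  6    10,725.00     5,581.4636    33,488.7816     234,421.4711
  Σ                  8,227.6250    40,854.1106     267,499.2152
P = 8,227.6250.
Convexity = Σ t(t+1)·PV / [P·(1+y)²] = 267,499.2152 / (8,227.6250 × 1.243225) = 26.15160.

26.152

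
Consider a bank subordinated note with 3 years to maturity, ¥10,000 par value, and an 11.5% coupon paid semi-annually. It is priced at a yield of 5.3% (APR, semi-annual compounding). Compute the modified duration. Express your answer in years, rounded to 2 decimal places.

2.58 years

Periodic yield y = 0.0265. First find Macaulay duration:
  t   CF        PV=CF/(1+0.0265)^t    t·PV
  1       575.00       560.1559       560.1559
  2       575.00       545.6950     1,091.3899
  3       575.00       531.6074     1,594.8221
  4       575.00       517.8834     2,071.5338
  5       575.00       504.5138     2,522.5692
  6    10,575.00     9,039.1304    54,234.7827
  Σ                 11,698.9859    62,075.2535
P = 11,698.9859; Macaulay duration = 62,075.2535 / 11,698.9859 = 5.30604 half-year periods = 2.65302 years.
Modified duration = D_Mac / (1 + y) = 2.65302 / 1.0265 = 2.58453 years.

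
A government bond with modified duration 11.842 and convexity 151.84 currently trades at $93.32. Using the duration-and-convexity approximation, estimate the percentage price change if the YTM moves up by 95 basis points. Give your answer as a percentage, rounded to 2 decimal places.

Duration effect: -D_mod·Δy = -11.842 × (+0.0095) = -0.112499
Convexity effect: ½·C·(Δy)² = 0.5 × 151.84 × (0.0095)² = +0.00685178
ΔP/P ≈ -0.112499 + 0.00685178 = -0.10564722
= -10.564722%.

-10.56%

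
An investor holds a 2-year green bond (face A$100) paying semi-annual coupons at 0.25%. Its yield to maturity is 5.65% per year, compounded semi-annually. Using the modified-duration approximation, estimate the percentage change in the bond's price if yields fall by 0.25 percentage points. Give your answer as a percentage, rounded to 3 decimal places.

Periodic yield y = 0.02825. Modified duration first:
  t   CF        PV=CF/(1+0.02825)^t    t·PV
  1        0.125         0.1216         0.1216
  2        0.125         0.1182         0.2365
  3        0.125         0.1150         0.3449
  4      100.125        89.5669       358.2677
  Σ                     89.9217       358.9706
P = 89.9217; D_Mac = 3.99204 half-year periods = 1.99602 yrs; D_mod = 1.99602/(1+0.02825) = 1.94118 yrs.
ΔP/P ≈ -D_mod · Δy = -1.94118 × (-0.0025) = +0.004853 = +0.4853%.

+0.485%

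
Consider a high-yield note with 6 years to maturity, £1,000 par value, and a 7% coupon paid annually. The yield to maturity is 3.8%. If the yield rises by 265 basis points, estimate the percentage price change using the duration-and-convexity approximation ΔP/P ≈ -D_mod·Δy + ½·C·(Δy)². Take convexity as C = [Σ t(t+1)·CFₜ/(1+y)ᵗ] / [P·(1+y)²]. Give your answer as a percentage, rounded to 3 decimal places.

With y = 0.038:
  t   CF        PV=CF/(1+0.038)^t    t·PV        t(t+1)·PV
  1        70.00        67.4374        67.4374         134.8748
  2        70.00        64.9686       129.9371         389.8114
  3        70.00        62.5901       187.7704         751.0818
  4        70.00        60.2988       241.1952       1,205.9759
  5        70.00        58.0913       290.4566       1,742.7397
  6     1,070.00       855.4599     5,132.7594      35,929.3158
  Σ                  1,168.8461     6,049.5562      40,153.7994
P = 1,168.8461; D_Mac = 5.17567 yrs; D_mod = 4.98619 yrs; C = 31.88413.
Duration effect: -4.98619 × (+0.0265) = -0.132134
Convexity effect: 0.5 × 31.88413 × (0.0265)² = +0.0111953
ΔP/P ≈ -0.132134 + 0.0111953 = -0.120939 = -12.0939%.

-12.094%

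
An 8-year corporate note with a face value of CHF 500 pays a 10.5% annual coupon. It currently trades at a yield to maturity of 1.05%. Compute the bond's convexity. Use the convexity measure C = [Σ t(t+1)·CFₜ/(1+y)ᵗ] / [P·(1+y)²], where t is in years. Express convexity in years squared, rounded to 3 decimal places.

51.108

With y = 0.0105:
  t   CF        PV=CF/(1+0.0105)^t    t·PV        t(t+1)·PV
  1        52.50        51.9545        51.9545         103.9090
  2        52.50        51.4146       102.8292         308.4877
  3        52.50        50.8804       152.6411         610.5646
  4        52.50        50.3517       201.4068       1,007.0338
  5        52.50        49.8285       249.1424       1,494.8547
  6        52.50        49.3107       295.8644       2,071.0505
  7        52.50        48.7983       341.5884       2,732.7072
  8       552.50       508.2083     4,065.6663      36,590.9964
  Σ                    860.7470     5,461.0931      44,919.6038
P = 860.7470.
Convexity = Σ t(t+1)·PV / [P·(1+y)²] = 44,919.6038 / (860.7470 × 1.021110) = 51.10787.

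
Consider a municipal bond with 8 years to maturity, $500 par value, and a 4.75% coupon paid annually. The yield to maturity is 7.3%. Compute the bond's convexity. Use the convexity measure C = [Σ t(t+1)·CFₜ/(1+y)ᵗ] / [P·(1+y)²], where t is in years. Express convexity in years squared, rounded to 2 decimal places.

49.46

With y = 0.073:
  t   CF        PV=CF/(1+0.073)^t    t·PV        t(t+1)·PV
  1        23.75        22.1342        22.1342          44.2684
  2        23.75        20.6283        41.2567         123.7700
  3        23.75        19.2249        57.6747         230.6990
  4        23.75        17.9170        71.6679         358.3395
  5        23.75        16.6980        83.4901         500.9406
  6        23.75        15.5620        93.3720         653.6038
  7        23.75        14.5033       101.5228         812.1824
  8       523.75       298.0755     2,384.6039      21,461.4350
  Σ                    424.7432     2,855.7223      24,185.2388
P = 424.7432.
Convexity = Σ t(t+1)·PV / [P·(1+y)²] = 24,185.2388 / (424.7432 × 1.151329) = 49.45663.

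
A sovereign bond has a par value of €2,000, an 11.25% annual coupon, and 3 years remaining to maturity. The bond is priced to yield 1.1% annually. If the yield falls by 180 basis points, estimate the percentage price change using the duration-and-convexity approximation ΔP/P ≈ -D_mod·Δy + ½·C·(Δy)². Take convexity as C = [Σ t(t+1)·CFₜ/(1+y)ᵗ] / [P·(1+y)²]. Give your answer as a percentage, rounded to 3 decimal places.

+5.054%

With y = 0.011:
  t   CF        PV=CF/(1+0.011)^t    t·PV        t(t+1)·PV
  1       225.00       222.5519       222.5519         445.1039
  2       225.00       220.1305       440.2610       1,320.7830
  3     2,225.00     2,153.1612     6,459.4836      25,837.9346
  Σ                  2,595.8436     7,122.2966      27,603.8214
P = 2,595.8436; D_Mac = 2.74373 yrs; D_mod = 2.71388 yrs; C = 10.40371.
Duration effect: -2.71388 × (-0.018) = +0.048850
Convexity effect: 0.5 × 10.40371 × (-0.018)² = +0.0016854
ΔP/P ≈ +0.048850 + 0.0016854 = +0.050535 = +5.0535%.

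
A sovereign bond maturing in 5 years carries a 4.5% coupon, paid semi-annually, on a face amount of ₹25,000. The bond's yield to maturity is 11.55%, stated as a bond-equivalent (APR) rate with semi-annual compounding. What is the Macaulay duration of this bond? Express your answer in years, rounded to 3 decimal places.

4.437 years

Periodic yield y = 0.05775. Discount each cash flow and weight by its period:
  t   CF        PV=CF/(1+0.05775)^t    t·PV
  1       562.50       531.7892       531.7892
  2       562.50       502.7551     1,005.5101
  3       562.50       475.3061     1,425.9184
  4       562.50       449.3558     1,797.4234
  5       562.50       424.8223     2,124.1117
  6       562.50       401.6283     2,409.7699
  7       562.50       379.7006     2,657.9042
  8       562.50       358.9701     2,871.7607
  9       562.50       339.3714     3,054.3425
  10   25,562.50    14,580.5191   145,805.1907
  Σ                 18,444.2180   163,683.7208
Price P = Σ PV = 18,444.2180.
Macaulay duration = Σ(t·PV) / P = 163,683.7208 / 18,444.2180 = 8.87453 half-year periods.
In years: 8.87453 / 2 = 4.43726 years.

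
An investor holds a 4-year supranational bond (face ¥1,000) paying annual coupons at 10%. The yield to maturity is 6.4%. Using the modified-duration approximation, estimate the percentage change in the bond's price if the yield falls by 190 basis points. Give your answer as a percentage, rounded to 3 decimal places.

+6.282%

Periodic yield y = 0.064. Modified duration first:
  t   CF        PV=CF/(1+0.064)^t    t·PV
  1       100.00        93.9850        93.9850
  2       100.00        88.3317       176.6635
  3       100.00        83.0185       249.0556
  4     1,100.00       858.2744     3,433.0977
  Σ                  1,123.6097     3,952.8018
P = 1,123.6097; D_Mac = 3.51795 yrs; D_mod = 3.51795/(1+0.064) = 3.30634 yrs.
ΔP/P ≈ -D_mod · Δy = -3.30634 × (-0.019) = +0.062821 = +6.2821%.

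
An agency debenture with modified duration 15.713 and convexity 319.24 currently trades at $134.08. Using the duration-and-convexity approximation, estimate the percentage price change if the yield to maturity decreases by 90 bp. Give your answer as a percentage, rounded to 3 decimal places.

Duration effect: -D_mod·Δy = -15.713 × (-0.009) = +0.141417
Convexity effect: ½·C·(Δy)² = 0.5 × 319.24 × (-0.009)² = +0.01292922
ΔP/P ≈ +0.141417 + 0.01292922 = +0.15434622
= +15.434622%.

+15.435%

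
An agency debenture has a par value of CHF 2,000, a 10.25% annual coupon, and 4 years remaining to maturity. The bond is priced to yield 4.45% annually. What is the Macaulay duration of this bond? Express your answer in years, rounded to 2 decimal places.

Periodic yield y = 0.0445. Discount each cash flow and weight by its year:
  t   CF        PV=CF/(1+0.0445)^t    t·PV
  1       205.00       196.2662       196.2662
  2       205.00       187.9044       375.8088
  3       205.00       179.8989       539.6967
  4     2,205.00     1,852.5708     7,410.2832
  Σ                  2,416.6403     8,522.0549
Price P = Σ PV = 2,416.6403.
Macaulay duration = Σ(t·PV) / P = 8,522.0549 / 2,416.6403 = 3.52641 years.

3.53 years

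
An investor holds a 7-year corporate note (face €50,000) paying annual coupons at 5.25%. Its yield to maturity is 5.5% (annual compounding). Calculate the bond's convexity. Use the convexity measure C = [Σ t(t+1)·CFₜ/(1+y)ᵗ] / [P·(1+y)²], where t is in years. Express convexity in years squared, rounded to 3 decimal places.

41.094

With y = 0.055:
  t   CF        PV=CF/(1+0.055)^t    t·PV        t(t+1)·PV
  1     2,625.00     2,488.1517     2,488.1517       4,976.3033
  2     2,625.00     2,358.4376     4,716.8752      14,150.6255
  3     2,625.00     2,235.4859     6,706.4576      26,825.8304
  4     2,625.00     2,118.9440     8,475.7758      42,378.8790
  5     2,625.00     2,008.4777    10,042.3884      60,254.3304
  6     2,625.00     1,903.7703    11,422.6219      79,958.3531
  7    52,625.00    36,176.3621   253,234.5344   2,025,876.2748
  Σ                 49,289.6291   297,086.8049   2,254,420.5966
P = 49,289.6291.
Convexity = Σ t(t+1)·PV / [P·(1+y)²] = 2,254,420.5966 / (49,289.6291 × 1.113025) = 41.09363.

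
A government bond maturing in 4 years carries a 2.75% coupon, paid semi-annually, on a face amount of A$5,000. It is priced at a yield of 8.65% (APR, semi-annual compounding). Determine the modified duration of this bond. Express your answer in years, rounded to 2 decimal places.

3.63 years

Periodic yield y = 0.04325. First find Macaulay duration:
  t   CF        PV=CF/(1+0.04325)^t    t·PV
  1        68.75        65.8998        65.8998
  2        68.75        63.1678       126.3356
  3        68.75        60.5491       181.6472
  4        68.75        58.0389       232.1556
  5        68.75        55.6328       278.1639
  6        68.75        53.3264       319.9585
  7        68.75        51.1157       357.8096
  8     5,068.75     3,612.3825    28,899.0597
  Σ                  4,020.1129    30,461.0299
P = 4,020.1129; Macaulay duration = 30,461.0299 / 4,020.1129 = 7.57716 half-year periods = 3.78858 years.
Modified duration = D_Mac / (1 + y) = 3.78858 / 1.04325 = 3.63152 years.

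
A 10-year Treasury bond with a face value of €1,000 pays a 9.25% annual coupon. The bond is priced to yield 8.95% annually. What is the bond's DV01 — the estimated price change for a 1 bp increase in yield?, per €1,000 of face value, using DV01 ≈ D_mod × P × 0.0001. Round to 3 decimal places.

€0.652

Periodic yield y = 0.0895.
  t   CF        PV=CF/(1+0.0895)^t    t·PV
  1        92.50        84.9013        84.9013
  2        92.50        77.9269       155.8538
  3        92.50        71.5254       214.5761
  4        92.50        65.6497       262.5988
  5        92.50        60.2567       301.2837
  6        92.50        55.3068       331.8406
  7        92.50        50.7634       355.3441
  8        92.50        46.5933       372.7467
  9        92.50        42.7658       384.8922
  10    1,092.50       463.6061     4,636.0606
  Σ                  1,019.2954     7,100.0979
P = 1,019.2954; D_Mac = 6.96569 yrs; D_mod = 6.39348 yrs.
DV01 ≈ 6.39348 × 1,019.2954 × 0.0001 = 0.651684.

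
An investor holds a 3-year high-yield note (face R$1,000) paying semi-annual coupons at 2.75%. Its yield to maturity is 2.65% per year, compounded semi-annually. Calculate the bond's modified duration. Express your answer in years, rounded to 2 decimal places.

2.86 years

Periodic yield y = 0.01325. First find Macaulay duration:
  t   CF        PV=CF/(1+0.01325)^t    t·PV
  1        13.75        13.5702        13.5702
  2        13.75        13.3927        26.7855
  3        13.75        13.2176        39.6528
  4        13.75        13.0448        52.1791
  5        13.75        12.8742        64.3709
  6     1,013.75       936.7662     5,620.5969
  Σ                  1,002.8656     5,817.1554
P = 1,002.8656; Macaulay duration = 5,817.1554 / 1,002.8656 = 5.80053 half-year periods = 2.90027 years.
Modified duration = D_Mac / (1 + y) = 2.90027 / 1.01325 = 2.86234 years.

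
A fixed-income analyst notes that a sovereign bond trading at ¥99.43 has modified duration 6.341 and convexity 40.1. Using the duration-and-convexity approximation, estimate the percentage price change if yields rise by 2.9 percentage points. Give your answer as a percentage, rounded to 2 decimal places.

Duration effect: -D_mod·Δy = -6.341 × (+0.029) = -0.183889
Convexity effect: ½·C·(Δy)² = 0.5 × 40.1 × (0.029)² = +0.01686205
ΔP/P ≈ -0.183889 + 0.01686205 = -0.16702695
= -16.702695%.

-16.70%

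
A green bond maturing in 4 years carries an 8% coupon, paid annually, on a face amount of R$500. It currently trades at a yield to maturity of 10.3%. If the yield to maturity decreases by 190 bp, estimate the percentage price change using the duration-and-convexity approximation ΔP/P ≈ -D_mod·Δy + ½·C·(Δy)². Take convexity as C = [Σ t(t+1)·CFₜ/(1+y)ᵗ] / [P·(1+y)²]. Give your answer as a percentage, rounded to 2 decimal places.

With y = 0.103:
  t   CF        PV=CF/(1+0.103)^t    t·PV        t(t+1)·PV
  1        40.00        36.2647        36.2647          72.5295
  2        40.00        32.8783        65.7565         197.2696
  3        40.00        29.8080        89.4241         357.6965
  4       540.00       364.8310     1,459.3239       7,296.6196
  Σ                    463.7820     1,650.7693       7,924.1152
P = 463.7820; D_Mac = 3.55936 yrs; D_mod = 3.22699 yrs; C = 14.04384.
Duration effect: -3.22699 × (-0.019) = +0.061313
Convexity effect: 0.5 × 14.04384 × (-0.019)² = +0.0025349
ΔP/P ≈ +0.061313 + 0.0025349 = +0.063848 = +6.3848%.

+6.38%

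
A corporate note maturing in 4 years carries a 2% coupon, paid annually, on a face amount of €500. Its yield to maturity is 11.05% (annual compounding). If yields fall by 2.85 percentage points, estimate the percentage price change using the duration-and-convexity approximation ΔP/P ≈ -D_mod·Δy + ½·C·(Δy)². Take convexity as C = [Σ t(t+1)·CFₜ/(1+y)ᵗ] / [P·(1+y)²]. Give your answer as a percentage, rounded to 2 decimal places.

With y = 0.1105:
  t   CF        PV=CF/(1+0.1105)^t    t·PV        t(t+1)·PV
  1        10.00         9.0050         9.0050          18.0099
  2        10.00         8.1089        16.2178          48.6535
  3        10.00         7.3020        21.9061          87.6245
  4       510.00       335.3482     1,341.3926       6,706.9632
  Σ                    359.7641     1,388.5215       6,861.2511
P = 359.7641; D_Mac = 3.85953 yrs; D_mod = 3.47549 yrs; C = 15.46495.
Duration effect: -3.47549 × (-0.0285) = +0.099052
Convexity effect: 0.5 × 15.46495 × (-0.0285)² = +0.0062807
ΔP/P ≈ +0.099052 + 0.0062807 = +0.105332 = +10.5332%.

+10.53%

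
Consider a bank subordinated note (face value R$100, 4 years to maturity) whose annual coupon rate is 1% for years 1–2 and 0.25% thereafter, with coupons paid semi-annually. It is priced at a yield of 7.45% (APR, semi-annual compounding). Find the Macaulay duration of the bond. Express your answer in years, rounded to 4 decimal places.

Periodic yield y = 0.03725. Discount each cash flow and weight by its period:
  t   CF        PV=CF/(1+0.03725)^t    t·PV
  1        0.500         0.4820         0.4820
  2        0.500         0.4647         0.9295
  3        0.500         0.4480         1.3441
  4        0.500         0.4320         1.7278
  5        0.125         0.1041         0.5206
  6        0.125         0.1004         0.6022
  7        0.125         0.0968         0.6774
  8      100.125        74.7266       597.8125
  Σ                     76.8546       604.0961
Price P = Σ PV = 76.8546.
Macaulay duration = Σ(t·PV) / P = 604.0961 / 76.8546 = 7.86025 half-year periods.
In years: 7.86025 / 2 = 3.93012 years.

3.9301 years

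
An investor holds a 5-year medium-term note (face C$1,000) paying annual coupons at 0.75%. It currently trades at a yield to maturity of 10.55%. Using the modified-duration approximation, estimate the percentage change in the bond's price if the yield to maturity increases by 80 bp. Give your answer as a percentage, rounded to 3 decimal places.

-3.548%

Periodic yield y = 0.1055. Modified duration first:
  t   CF        PV=CF/(1+0.1055)^t    t·PV
  1         7.50         6.7843         6.7843
  2         7.50         6.1368        12.2737
  3         7.50         5.5512        16.6535
  4         7.50         5.0214        20.0857
  5     1,007.50       610.1707     3,050.8533
  Σ                    633.6643     3,106.6504
P = 633.6643; D_Mac = 4.90268 yrs; D_mod = 4.90268/(1+0.1055) = 4.43480 yrs.
ΔP/P ≈ -D_mod · Δy = -4.43480 × (+0.008) = -0.035478 = -3.5478%.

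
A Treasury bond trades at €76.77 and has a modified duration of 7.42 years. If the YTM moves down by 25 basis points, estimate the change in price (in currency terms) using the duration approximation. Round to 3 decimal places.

Duration approximation: ΔP/P ≈ -D_mod · Δy = -7.42 × (-0.0025) = +0.018550.
ΔP ≈ 76.77 × (+0.018550) = +1.4240835.

+€1.424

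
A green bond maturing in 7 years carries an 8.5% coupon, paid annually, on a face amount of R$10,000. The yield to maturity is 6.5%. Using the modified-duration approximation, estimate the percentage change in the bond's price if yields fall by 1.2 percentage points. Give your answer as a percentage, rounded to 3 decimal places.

+6.348%

Periodic yield y = 0.065. Modified duration first:
  t   CF        PV=CF/(1+0.065)^t    t·PV
  1       850.00       798.1221       798.1221
  2       850.00       749.4104     1,498.8208
  3       850.00       703.6717     2,111.0152
  4       850.00       660.7246     2,642.8985
  5       850.00       620.3987     3,101.9936
  6       850.00       582.5340     3,495.2040
  7    10,850.00     6,982.0424    48,874.2970
  Σ                 11,096.9040    62,522.3511
P = 11,096.9040; D_Mac = 5.63422 yrs; D_mod = 5.63422/(1+0.065) = 5.29034 yrs.
ΔP/P ≈ -D_mod · Δy = -5.29034 × (-0.012) = +0.063484 = +6.3484%.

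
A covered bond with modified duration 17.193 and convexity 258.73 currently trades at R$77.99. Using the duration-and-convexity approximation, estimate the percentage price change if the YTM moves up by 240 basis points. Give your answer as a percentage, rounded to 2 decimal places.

Duration effect: -D_mod·Δy = -17.193 × (+0.024) = -0.412632
Convexity effect: ½·C·(Δy)² = 0.5 × 258.73 × (0.024)² = +0.07451424
ΔP/P ≈ -0.412632 + 0.07451424 = -0.33811776
= -33.811776%.

-33.81%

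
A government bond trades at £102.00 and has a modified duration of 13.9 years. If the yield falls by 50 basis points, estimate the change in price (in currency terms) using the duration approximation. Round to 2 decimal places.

+£7.09

Duration approximation: ΔP/P ≈ -D_mod · Δy = -13.9 × (-0.005) = +0.069500.
ΔP ≈ 102.00 × (+0.069500) = +7.08900.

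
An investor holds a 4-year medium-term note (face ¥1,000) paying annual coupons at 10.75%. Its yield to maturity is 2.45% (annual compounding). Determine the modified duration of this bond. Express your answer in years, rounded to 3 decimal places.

3.444 years

Periodic yield y = 0.0245. First find Macaulay duration:
  t   CF        PV=CF/(1+0.0245)^t    t·PV
  1       107.50       104.9292       104.9292
  2       107.50       102.4199       204.8399
  3       107.50        99.9707       299.9120
  4     1,107.50     1,005.3005     4,021.2019
  Σ                  1,312.6203     4,630.8830
P = 1,312.6203; Macaulay duration = 4,630.8830 / 1,312.6203 = 3.52797 years.
Modified duration = D_Mac / (1 + y) = 3.52797 / 1.0245 = 3.44360 years.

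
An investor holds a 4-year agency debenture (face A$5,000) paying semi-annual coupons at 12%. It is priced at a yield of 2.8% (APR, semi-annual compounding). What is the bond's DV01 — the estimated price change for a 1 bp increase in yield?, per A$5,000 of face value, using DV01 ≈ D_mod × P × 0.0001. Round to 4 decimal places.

Periodic yield y = 0.014.
  t   CF        PV=CF/(1+0.014)^t    t·PV
  1       300.00       295.8580       295.8580
  2       300.00       291.7732       583.5463
  3       300.00       287.7447       863.2342
  4       300.00       283.7719     1,135.0877
  5       300.00       279.8540     1,399.2699
  6       300.00       275.9901     1,655.9407
  7       300.00       272.1796     1,905.2572
  8     5,300.00     4,742.1166    37,936.9329
  Σ                  6,729.2881    45,775.1269
P = 6,729.2881; D_Mac = 6.80237 half-year periods = 3.40119 yrs; D_mod = 3.35423 yrs.
DV01 ≈ 3.35423 × 6,729.2881 × 0.0001 = 2.257156.

A$2.2572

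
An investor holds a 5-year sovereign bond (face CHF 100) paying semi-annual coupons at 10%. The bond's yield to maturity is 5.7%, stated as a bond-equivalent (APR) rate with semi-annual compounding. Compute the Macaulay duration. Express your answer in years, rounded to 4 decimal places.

4.1418 years

Periodic yield y = 0.0285. Discount each cash flow and weight by its period:
  t   CF        PV=CF/(1+0.0285)^t    t·PV
  1         5.00         4.8614         4.8614
  2         5.00         4.7267         9.4535
  3         5.00         4.5958        13.7873
  4         5.00         4.4684        17.8736
  5         5.00         4.3446        21.7229
  6         5.00         4.2242        25.3452
  7         5.00         4.1071        28.7500
  8         5.00         3.9933        31.9467
  9         5.00         3.8827        34.9441
  10      105.00        79.2768       792.7684
  Σ                    118.4811       981.4531
Price P = Σ PV = 118.4811.
Macaulay duration = Σ(t·PV) / P = 981.4531 / 118.4811 = 8.28362 half-year periods.
In years: 8.28362 / 2 = 4.14181 years.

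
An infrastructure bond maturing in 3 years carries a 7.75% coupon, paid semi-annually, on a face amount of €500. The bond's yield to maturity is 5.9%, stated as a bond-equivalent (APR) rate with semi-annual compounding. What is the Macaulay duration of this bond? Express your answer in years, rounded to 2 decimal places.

2.74 years

Periodic yield y = 0.0295. Discount each cash flow and weight by its period:
  t   CF        PV=CF/(1+0.0295)^t    t·PV
  1       19.375        18.8198        18.8198
  2       19.375        18.2805        36.5611
  3       19.375        17.7567        53.2701
  4       19.375        17.2479        68.9916
  5       19.375        16.7537        83.7683
  6      519.375       436.2374     2,617.4246
  Σ                    525.0961     2,878.8356
Price P = Σ PV = 525.0961.
Macaulay duration = Σ(t·PV) / P = 2,878.8356 / 525.0961 = 5.48249 half-year periods.
In years: 5.48249 / 2 = 2.74125 years.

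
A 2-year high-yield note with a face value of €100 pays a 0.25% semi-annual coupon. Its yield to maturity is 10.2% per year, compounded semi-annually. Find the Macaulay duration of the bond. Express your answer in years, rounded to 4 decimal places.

Periodic yield y = 0.051. Discount each cash flow and weight by its period:
  t   CF        PV=CF/(1+0.051)^t    t·PV
  1        0.125         0.1189         0.1189
  2        0.125         0.1132         0.2263
  3        0.125         0.1077         0.3230
  4      100.125        82.0600       328.2401
  Σ                     82.3998       328.9084
Price P = Σ PV = 82.3998.
Macaulay duration = Σ(t·PV) / P = 328.9084 / 82.3998 = 3.99162 half-year periods.
In years: 3.99162 / 2 = 1.99581 years.

1.9958 years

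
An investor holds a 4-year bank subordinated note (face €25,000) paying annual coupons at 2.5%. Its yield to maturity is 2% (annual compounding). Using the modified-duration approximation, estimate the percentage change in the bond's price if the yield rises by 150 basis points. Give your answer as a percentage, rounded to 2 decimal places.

-5.67%

Periodic yield y = 0.02. Modified duration first:
  t   CF        PV=CF/(1+0.02)^t    t·PV
  1       625.00       612.7451       612.7451
  2       625.00       600.7305     1,201.4610
  3       625.00       588.9515     1,766.8544
  4    25,625.00    23,673.5390    94,694.1562
  Σ                 25,475.9661    98,275.2166
P = 25,475.9661; D_Mac = 3.85757 yrs; D_mod = 3.85757/(1+0.02) = 3.78193 yrs.
ΔP/P ≈ -D_mod · Δy = -3.78193 × (+0.015) = -0.056729 = -5.6729%.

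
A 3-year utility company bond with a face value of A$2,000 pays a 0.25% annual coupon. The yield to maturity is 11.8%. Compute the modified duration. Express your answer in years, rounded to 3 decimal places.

2.675 years

Periodic yield y = 0.118. First find Macaulay duration:
  t   CF        PV=CF/(1+0.118)^t    t·PV
  1         5.00         4.4723         4.4723
  2         5.00         4.0002         8.0005
  3     2,005.00     1,434.7921     4,304.3762
  Σ                  1,443.2646     4,316.8490
P = 1,443.2646; Macaulay duration = 4,316.8490 / 1,443.2646 = 2.99103 years.
Modified duration = D_Mac / (1 + y) = 2.99103 / 1.118 = 2.67534 years.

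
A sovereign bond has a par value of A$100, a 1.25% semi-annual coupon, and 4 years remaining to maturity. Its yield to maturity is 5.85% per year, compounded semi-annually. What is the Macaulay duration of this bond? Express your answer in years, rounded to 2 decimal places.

Periodic yield y = 0.02925. Discount each cash flow and weight by its period:
  t   CF        PV=CF/(1+0.02925)^t    t·PV
  1        0.625         0.6072         0.6072
  2        0.625         0.5900         1.1800
  3        0.625         0.5732         1.7196
  4        0.625         0.5569         2.2277
  5        0.625         0.5411         2.7055
  6        0.625         0.5257         3.1543
  7        0.625         0.5108         3.5755
  8      100.625        79.8985       639.1884
  Σ                     83.8035       654.3582
Price P = Σ PV = 83.8035.
Macaulay duration = Σ(t·PV) / P = 654.3582 / 83.8035 = 7.80824 half-year periods.
In years: 7.80824 / 2 = 3.90412 years.

3.90 years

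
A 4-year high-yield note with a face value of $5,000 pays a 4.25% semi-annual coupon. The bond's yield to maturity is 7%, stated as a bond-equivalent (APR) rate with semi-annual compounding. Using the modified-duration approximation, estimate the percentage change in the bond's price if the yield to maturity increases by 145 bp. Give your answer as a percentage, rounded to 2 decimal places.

-5.19%

Periodic yield y = 0.035. Modified duration first:
  t   CF        PV=CF/(1+0.035)^t    t·PV
  1       106.25       102.6570       102.6570
  2       106.25        99.1855       198.3710
  3       106.25        95.8314       287.4942
  4       106.25        92.5907       370.3629
  5       106.25        89.4596       447.2982
  6       106.25        86.4344       518.6067
  7       106.25        83.5115       584.5808
  8     5,106.25     3,877.7453    31,021.9621
  Σ                  4,527.4156    33,531.3330
P = 4,527.4156; D_Mac = 7.40629 half-year periods = 3.70314 yrs; D_mod = 3.70314/(1+0.035) = 3.57792 yrs.
ΔP/P ≈ -D_mod · Δy = -3.57792 × (+0.0145) = -0.051880 = -5.1880%.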